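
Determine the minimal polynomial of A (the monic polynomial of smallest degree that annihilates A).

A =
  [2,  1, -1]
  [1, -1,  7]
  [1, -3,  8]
x^3 - 9*x^2 + 27*x - 27

The characteristic polynomial is χ_A(x) = (x - 3)^3, so the eigenvalues are known. The minimal polynomial is
  m_A(x) = Π_λ (x − λ)^{k_λ}
where k_λ is the size of the *largest* Jordan block for λ (equivalently, the smallest k with (A − λI)^k v = 0 for every generalised eigenvector v of λ).

  λ = 3: largest Jordan block has size 3, contributing (x − 3)^3

So m_A(x) = (x - 3)^3 = x^3 - 9*x^2 + 27*x - 27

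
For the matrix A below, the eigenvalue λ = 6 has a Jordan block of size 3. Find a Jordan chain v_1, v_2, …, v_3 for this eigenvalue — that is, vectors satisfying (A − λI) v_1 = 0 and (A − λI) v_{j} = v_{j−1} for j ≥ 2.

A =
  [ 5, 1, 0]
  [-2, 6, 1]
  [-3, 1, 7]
A Jordan chain for λ = 6 of length 3:
v_1 = (-1, -1, -2)ᵀ
v_2 = (-1, -2, -3)ᵀ
v_3 = (1, 0, 0)ᵀ

Let N = A − (6)·I. We want v_3 with N^3 v_3 = 0 but N^2 v_3 ≠ 0; then v_{j-1} := N · v_j for j = 3, …, 2.

Pick v_3 = (1, 0, 0)ᵀ.
Then v_2 = N · v_3 = (-1, -2, -3)ᵀ.
Then v_1 = N · v_2 = (-1, -1, -2)ᵀ.

Sanity check: (A − (6)·I) v_1 = (0, 0, 0)ᵀ = 0. ✓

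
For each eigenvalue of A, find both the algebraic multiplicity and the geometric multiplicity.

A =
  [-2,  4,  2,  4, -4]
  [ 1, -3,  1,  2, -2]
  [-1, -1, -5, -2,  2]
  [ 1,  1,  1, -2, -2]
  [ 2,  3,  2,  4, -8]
λ = -4: alg = 5, geom = 3

Step 1 — factor the characteristic polynomial to read off the algebraic multiplicities:
  χ_A(x) = (x + 4)^5

Step 2 — compute geometric multiplicities via the rank-nullity identity g(λ) = n − rank(A − λI):
  rank(A − (-4)·I) = 2, so dim ker(A − (-4)·I) = n − 2 = 3

Summary:
  λ = -4: algebraic multiplicity = 5, geometric multiplicity = 3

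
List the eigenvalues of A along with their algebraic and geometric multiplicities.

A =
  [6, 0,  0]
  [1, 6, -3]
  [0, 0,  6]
λ = 6: alg = 3, geom = 2

Step 1 — factor the characteristic polynomial to read off the algebraic multiplicities:
  χ_A(x) = (x - 6)^3

Step 2 — compute geometric multiplicities via the rank-nullity identity g(λ) = n − rank(A − λI):
  rank(A − (6)·I) = 1, so dim ker(A − (6)·I) = n − 1 = 2

Summary:
  λ = 6: algebraic multiplicity = 3, geometric multiplicity = 2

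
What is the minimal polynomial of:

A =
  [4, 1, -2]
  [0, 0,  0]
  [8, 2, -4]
x^2

The characteristic polynomial is χ_A(x) = x^3, so the eigenvalues are known. The minimal polynomial is
  m_A(x) = Π_λ (x − λ)^{k_λ}
where k_λ is the size of the *largest* Jordan block for λ (equivalently, the smallest k with (A − λI)^k v = 0 for every generalised eigenvector v of λ).

  λ = 0: largest Jordan block has size 2, contributing (x − 0)^2

So m_A(x) = x^2 = x^2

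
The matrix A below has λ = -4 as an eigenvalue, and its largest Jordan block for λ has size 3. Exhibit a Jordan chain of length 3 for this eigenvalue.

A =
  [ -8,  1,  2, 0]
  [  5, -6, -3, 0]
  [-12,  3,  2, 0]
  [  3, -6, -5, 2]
A Jordan chain for λ = -4 of length 3:
v_1 = (-3, 6, -9, 0)ᵀ
v_2 = (-3, 3, -9, -3)ᵀ
v_3 = (1, 1, 0, 0)ᵀ

Let N = A − (-4)·I. We want v_3 with N^3 v_3 = 0 but N^2 v_3 ≠ 0; then v_{j-1} := N · v_j for j = 3, …, 2.

Pick v_3 = (1, 1, 0, 0)ᵀ.
Then v_2 = N · v_3 = (-3, 3, -9, -3)ᵀ.
Then v_1 = N · v_2 = (-3, 6, -9, 0)ᵀ.

Sanity check: (A − (-4)·I) v_1 = (0, 0, 0, 0)ᵀ = 0. ✓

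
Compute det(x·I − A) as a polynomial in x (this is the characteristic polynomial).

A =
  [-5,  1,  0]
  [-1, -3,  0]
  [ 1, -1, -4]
x^3 + 12*x^2 + 48*x + 64

Expanding det(x·I − A) (e.g. by cofactor expansion or by noting that A is similar to its Jordan form J, which has the same characteristic polynomial as A) gives
  χ_A(x) = x^3 + 12*x^2 + 48*x + 64
which factors as (x + 4)^3. The eigenvalues (with algebraic multiplicities) are λ = -4 with multiplicity 3.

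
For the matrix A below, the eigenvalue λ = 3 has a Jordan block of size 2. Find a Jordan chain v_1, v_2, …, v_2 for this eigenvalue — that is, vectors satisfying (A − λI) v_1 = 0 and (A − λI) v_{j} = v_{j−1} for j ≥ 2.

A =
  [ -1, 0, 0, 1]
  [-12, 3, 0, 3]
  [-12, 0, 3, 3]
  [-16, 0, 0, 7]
A Jordan chain for λ = 3 of length 2:
v_1 = (-4, -12, -12, -16)ᵀ
v_2 = (1, 0, 0, 0)ᵀ

Let N = A − (3)·I. We want v_2 with N^2 v_2 = 0 but N^1 v_2 ≠ 0; then v_{j-1} := N · v_j for j = 2, …, 2.

Pick v_2 = (1, 0, 0, 0)ᵀ.
Then v_1 = N · v_2 = (-4, -12, -12, -16)ᵀ.

Sanity check: (A − (3)·I) v_1 = (0, 0, 0, 0)ᵀ = 0. ✓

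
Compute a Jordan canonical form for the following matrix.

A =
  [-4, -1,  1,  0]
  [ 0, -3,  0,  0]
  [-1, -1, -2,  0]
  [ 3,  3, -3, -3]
J_2(-3) ⊕ J_1(-3) ⊕ J_1(-3)

The characteristic polynomial is
  det(x·I − A) = x^4 + 12*x^3 + 54*x^2 + 108*x + 81 = (x + 3)^4

Eigenvalues and multiplicities (the geometric multiplicity of λ is n − rank(A − λI), which equals the number of Jordan blocks for λ):
  λ = -3: algebraic multiplicity = 4, geometric multiplicity = 3

Determining the block sizes for each eigenvalue:
  λ = -3: 3 blocks summing to 4 forces exactly one block of size 2 and the rest size 1 → block sizes [2, 1, 1]

Assembling the blocks gives a Jordan form
J =
  [-3,  1,  0,  0]
  [ 0, -3,  0,  0]
  [ 0,  0, -3,  0]
  [ 0,  0,  0, -3]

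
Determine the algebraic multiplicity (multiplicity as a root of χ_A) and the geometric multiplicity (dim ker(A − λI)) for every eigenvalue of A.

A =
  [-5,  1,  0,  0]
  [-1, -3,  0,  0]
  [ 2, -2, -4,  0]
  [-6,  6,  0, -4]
λ = -4: alg = 4, geom = 3

Step 1 — factor the characteristic polynomial to read off the algebraic multiplicities:
  χ_A(x) = (x + 4)^4

Step 2 — compute geometric multiplicities via the rank-nullity identity g(λ) = n − rank(A − λI):
  rank(A − (-4)·I) = 1, so dim ker(A − (-4)·I) = n − 1 = 3

Summary:
  λ = -4: algebraic multiplicity = 4, geometric multiplicity = 3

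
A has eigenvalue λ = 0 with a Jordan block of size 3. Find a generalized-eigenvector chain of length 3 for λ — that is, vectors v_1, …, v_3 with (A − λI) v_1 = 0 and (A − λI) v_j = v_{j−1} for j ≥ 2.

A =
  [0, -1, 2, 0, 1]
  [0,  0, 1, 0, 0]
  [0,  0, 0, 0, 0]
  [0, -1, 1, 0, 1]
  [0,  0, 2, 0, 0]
A Jordan chain for λ = 0 of length 3:
v_1 = (1, 0, 0, 1, 0)ᵀ
v_2 = (2, 1, 0, 1, 2)ᵀ
v_3 = (0, 0, 1, 0, 0)ᵀ

Let N = A − (0)·I. We want v_3 with N^3 v_3 = 0 but N^2 v_3 ≠ 0; then v_{j-1} := N · v_j for j = 3, …, 2.

Pick v_3 = (0, 0, 1, 0, 0)ᵀ.
Then v_2 = N · v_3 = (2, 1, 0, 1, 2)ᵀ.
Then v_1 = N · v_2 = (1, 0, 0, 1, 0)ᵀ.

Sanity check: (A − (0)·I) v_1 = (0, 0, 0, 0, 0)ᵀ = 0. ✓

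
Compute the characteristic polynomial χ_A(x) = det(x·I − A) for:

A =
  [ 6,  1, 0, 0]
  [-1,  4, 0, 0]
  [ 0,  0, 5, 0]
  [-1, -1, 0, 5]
x^4 - 20*x^3 + 150*x^2 - 500*x + 625

Expanding det(x·I − A) (e.g. by cofactor expansion or by noting that A is similar to its Jordan form J, which has the same characteristic polynomial as A) gives
  χ_A(x) = x^4 - 20*x^3 + 150*x^2 - 500*x + 625
which factors as (x - 5)^4. The eigenvalues (with algebraic multiplicities) are λ = 5 with multiplicity 4.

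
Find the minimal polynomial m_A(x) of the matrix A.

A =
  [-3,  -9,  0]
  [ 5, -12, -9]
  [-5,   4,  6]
x^3 + 9*x^2 + 27*x + 27

The characteristic polynomial is χ_A(x) = (x + 3)^3, so the eigenvalues are known. The minimal polynomial is
  m_A(x) = Π_λ (x − λ)^{k_λ}
where k_λ is the size of the *largest* Jordan block for λ (equivalently, the smallest k with (A − λI)^k v = 0 for every generalised eigenvector v of λ).

  λ = -3: largest Jordan block has size 3, contributing (x + 3)^3

So m_A(x) = (x + 3)^3 = x^3 + 9*x^2 + 27*x + 27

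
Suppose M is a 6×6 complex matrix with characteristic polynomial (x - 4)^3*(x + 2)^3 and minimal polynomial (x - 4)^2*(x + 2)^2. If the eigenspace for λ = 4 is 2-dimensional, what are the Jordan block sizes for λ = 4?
Block sizes for λ = 4: [2, 1]

Step 1 — from the characteristic polynomial, algebraic multiplicity of λ = 4 is 3. From dim ker(M − (4)·I) = 2, there are exactly 2 Jordan blocks for λ = 4.
Step 2 — from the minimal polynomial, the factor (x − 4)^2 tells us the largest block for λ = 4 has size 2.
Step 3 — with total size 3, 2 blocks, and largest block 2, the block sizes (in nonincreasing order) are [2, 1].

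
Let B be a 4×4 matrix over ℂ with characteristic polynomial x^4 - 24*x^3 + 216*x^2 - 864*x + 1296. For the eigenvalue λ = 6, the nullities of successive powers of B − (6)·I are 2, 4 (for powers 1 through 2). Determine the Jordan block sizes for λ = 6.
Block sizes for λ = 6: [2, 2]

From the dimensions of kernels of powers, the number of Jordan blocks of size at least j is d_j − d_{j−1} where d_j = dim ker(N^j) (with d_0 = 0). Computing the differences gives [2, 2].
The number of blocks of size exactly k is (#blocks of size ≥ k) − (#blocks of size ≥ k + 1), so the partition is: 2 block(s) of size 2.
In nonincreasing order the block sizes are [2, 2].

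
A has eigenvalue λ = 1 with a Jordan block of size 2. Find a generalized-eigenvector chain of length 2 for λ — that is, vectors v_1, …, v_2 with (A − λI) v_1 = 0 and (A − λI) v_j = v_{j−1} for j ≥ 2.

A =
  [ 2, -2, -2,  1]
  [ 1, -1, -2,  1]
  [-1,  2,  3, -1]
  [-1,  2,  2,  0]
A Jordan chain for λ = 1 of length 2:
v_1 = (1, 1, -1, -1)ᵀ
v_2 = (1, 0, 0, 0)ᵀ

Let N = A − (1)·I. We want v_2 with N^2 v_2 = 0 but N^1 v_2 ≠ 0; then v_{j-1} := N · v_j for j = 2, …, 2.

Pick v_2 = (1, 0, 0, 0)ᵀ.
Then v_1 = N · v_2 = (1, 1, -1, -1)ᵀ.

Sanity check: (A − (1)·I) v_1 = (0, 0, 0, 0)ᵀ = 0. ✓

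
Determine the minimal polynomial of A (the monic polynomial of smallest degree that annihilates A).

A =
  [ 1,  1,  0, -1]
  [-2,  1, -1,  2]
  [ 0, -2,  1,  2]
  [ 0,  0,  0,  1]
x^3 - 3*x^2 + 3*x - 1

The characteristic polynomial is χ_A(x) = (x - 1)^4, so the eigenvalues are known. The minimal polynomial is
  m_A(x) = Π_λ (x − λ)^{k_λ}
where k_λ is the size of the *largest* Jordan block for λ (equivalently, the smallest k with (A − λI)^k v = 0 for every generalised eigenvector v of λ).

  λ = 1: largest Jordan block has size 3, contributing (x − 1)^3

So m_A(x) = (x - 1)^3 = x^3 - 3*x^2 + 3*x - 1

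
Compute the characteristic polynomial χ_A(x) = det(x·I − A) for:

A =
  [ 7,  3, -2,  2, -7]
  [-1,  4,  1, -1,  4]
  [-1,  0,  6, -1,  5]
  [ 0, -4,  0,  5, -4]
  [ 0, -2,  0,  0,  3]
x^5 - 25*x^4 + 250*x^3 - 1250*x^2 + 3125*x - 3125

Expanding det(x·I − A) (e.g. by cofactor expansion or by noting that A is similar to its Jordan form J, which has the same characteristic polynomial as A) gives
  χ_A(x) = x^5 - 25*x^4 + 250*x^3 - 1250*x^2 + 3125*x - 3125
which factors as (x - 5)^5. The eigenvalues (with algebraic multiplicities) are λ = 5 with multiplicity 5.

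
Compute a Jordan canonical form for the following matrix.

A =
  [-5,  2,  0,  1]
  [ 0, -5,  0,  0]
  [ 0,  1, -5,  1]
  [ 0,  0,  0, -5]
J_2(-5) ⊕ J_2(-5)

The characteristic polynomial is
  det(x·I − A) = x^4 + 20*x^3 + 150*x^2 + 500*x + 625 = (x + 5)^4

Eigenvalues and multiplicities (the geometric multiplicity of λ is n − rank(A − λI), which equals the number of Jordan blocks for λ):
  λ = -5: algebraic multiplicity = 4, geometric multiplicity = 2

Determining the block sizes for each eigenvalue:
  λ = -5: with am = 4 and gm = 2, the partition is not yet determined (e.g. several partitions of 4 into 2 parts exist). Let N = A − (-5)·I. Computing rank(N^1) = 2, rank(N^2) = 0; the number of blocks of size ≥ j is rank(N^{j−1}) − rank(N^j), giving [2, 2]. So we have 2 block(s) of size 2 → block sizes [2, 2]

Assembling the blocks gives a Jordan form
J =
  [-5,  1,  0,  0]
  [ 0, -5,  0,  0]
  [ 0,  0, -5,  1]
  [ 0,  0,  0, -5]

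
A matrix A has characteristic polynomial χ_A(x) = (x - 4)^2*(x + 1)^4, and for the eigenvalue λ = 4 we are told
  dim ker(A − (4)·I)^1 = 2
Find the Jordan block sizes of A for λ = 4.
Block sizes for λ = 4: [1, 1]

From the dimensions of kernels of powers, the number of Jordan blocks of size at least j is d_j − d_{j−1} where d_j = dim ker(N^j) (with d_0 = 0). Computing the differences gives [2].
The number of blocks of size exactly k is (#blocks of size ≥ k) − (#blocks of size ≥ k + 1), so the partition is: 2 block(s) of size 1.
In nonincreasing order the block sizes are [1, 1].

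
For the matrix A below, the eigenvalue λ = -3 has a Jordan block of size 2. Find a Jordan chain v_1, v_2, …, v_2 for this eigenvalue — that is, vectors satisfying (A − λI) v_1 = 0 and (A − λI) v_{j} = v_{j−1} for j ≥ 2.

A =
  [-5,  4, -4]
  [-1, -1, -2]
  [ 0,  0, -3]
A Jordan chain for λ = -3 of length 2:
v_1 = (-2, -1, 0)ᵀ
v_2 = (1, 0, 0)ᵀ

Let N = A − (-3)·I. We want v_2 with N^2 v_2 = 0 but N^1 v_2 ≠ 0; then v_{j-1} := N · v_j for j = 2, …, 2.

Pick v_2 = (1, 0, 0)ᵀ.
Then v_1 = N · v_2 = (-2, -1, 0)ᵀ.

Sanity check: (A − (-3)·I) v_1 = (0, 0, 0)ᵀ = 0. ✓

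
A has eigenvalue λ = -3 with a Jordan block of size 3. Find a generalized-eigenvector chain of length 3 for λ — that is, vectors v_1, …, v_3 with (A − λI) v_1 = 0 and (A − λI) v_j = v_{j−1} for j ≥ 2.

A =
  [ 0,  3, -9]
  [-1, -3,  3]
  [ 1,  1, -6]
A Jordan chain for λ = -3 of length 3:
v_1 = (-3, 0, -1)ᵀ
v_2 = (3, -1, 1)ᵀ
v_3 = (1, 0, 0)ᵀ

Let N = A − (-3)·I. We want v_3 with N^3 v_3 = 0 but N^2 v_3 ≠ 0; then v_{j-1} := N · v_j for j = 3, …, 2.

Pick v_3 = (1, 0, 0)ᵀ.
Then v_2 = N · v_3 = (3, -1, 1)ᵀ.
Then v_1 = N · v_2 = (-3, 0, -1)ᵀ.

Sanity check: (A − (-3)·I) v_1 = (0, 0, 0)ᵀ = 0. ✓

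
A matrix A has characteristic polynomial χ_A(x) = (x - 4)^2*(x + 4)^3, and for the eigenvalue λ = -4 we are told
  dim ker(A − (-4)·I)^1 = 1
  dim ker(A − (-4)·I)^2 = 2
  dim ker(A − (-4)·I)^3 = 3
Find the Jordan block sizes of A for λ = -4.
Block sizes for λ = -4: [3]

From the dimensions of kernels of powers, the number of Jordan blocks of size at least j is d_j − d_{j−1} where d_j = dim ker(N^j) (with d_0 = 0). Computing the differences gives [1, 1, 1].
The number of blocks of size exactly k is (#blocks of size ≥ k) − (#blocks of size ≥ k + 1), so the partition is: 1 block(s) of size 3.
In nonincreasing order the block sizes are [3].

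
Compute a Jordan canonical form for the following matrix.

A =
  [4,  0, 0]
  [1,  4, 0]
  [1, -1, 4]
J_3(4)

The characteristic polynomial is
  det(x·I − A) = x^3 - 12*x^2 + 48*x - 64 = (x - 4)^3

Eigenvalues and multiplicities (the geometric multiplicity of λ is n − rank(A − λI), which equals the number of Jordan blocks for λ):
  λ = 4: algebraic multiplicity = 3, geometric multiplicity = 1

Determining the block sizes for each eigenvalue:
  λ = 4: one block (gm = 1), so the single block has size am = 3 → block sizes [3]

Assembling the blocks gives a Jordan form
J =
  [4, 1, 0]
  [0, 4, 1]
  [0, 0, 4]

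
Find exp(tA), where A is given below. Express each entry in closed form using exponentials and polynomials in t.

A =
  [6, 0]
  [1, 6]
e^{tA} =
  [exp(6*t), 0]
  [t*exp(6*t), exp(6*t)]

Strategy: write A = P · J · P⁻¹ where J is a Jordan canonical form, so e^{tA} = P · e^{tJ} · P⁻¹, and e^{tJ} can be computed block-by-block.

A has Jordan form
J =
  [6, 1]
  [0, 6]
(up to reordering of blocks).

Per-block formulas:
  For a 2×2 Jordan block J_2(6): exp(t · J_2(6)) = e^(6t)·(I + t·N), where N is the 2×2 nilpotent shift.

After assembling e^{tJ} and conjugating by P, we get:

e^{tA} =
  [exp(6*t), 0]
  [t*exp(6*t), exp(6*t)]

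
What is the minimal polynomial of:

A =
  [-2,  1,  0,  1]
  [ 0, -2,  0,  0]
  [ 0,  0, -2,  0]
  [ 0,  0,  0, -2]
x^2 + 4*x + 4

The characteristic polynomial is χ_A(x) = (x + 2)^4, so the eigenvalues are known. The minimal polynomial is
  m_A(x) = Π_λ (x − λ)^{k_λ}
where k_λ is the size of the *largest* Jordan block for λ (equivalently, the smallest k with (A − λI)^k v = 0 for every generalised eigenvector v of λ).

  λ = -2: largest Jordan block has size 2, contributing (x + 2)^2

So m_A(x) = (x + 2)^2 = x^2 + 4*x + 4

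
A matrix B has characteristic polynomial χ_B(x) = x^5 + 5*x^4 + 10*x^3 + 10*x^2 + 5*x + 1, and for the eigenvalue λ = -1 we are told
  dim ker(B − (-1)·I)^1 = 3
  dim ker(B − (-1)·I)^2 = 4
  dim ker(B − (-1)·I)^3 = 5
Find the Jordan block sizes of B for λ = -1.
Block sizes for λ = -1: [3, 1, 1]

From the dimensions of kernels of powers, the number of Jordan blocks of size at least j is d_j − d_{j−1} where d_j = dim ker(N^j) (with d_0 = 0). Computing the differences gives [3, 1, 1].
The number of blocks of size exactly k is (#blocks of size ≥ k) − (#blocks of size ≥ k + 1), so the partition is: 2 block(s) of size 1, 1 block(s) of size 3.
In nonincreasing order the block sizes are [3, 1, 1].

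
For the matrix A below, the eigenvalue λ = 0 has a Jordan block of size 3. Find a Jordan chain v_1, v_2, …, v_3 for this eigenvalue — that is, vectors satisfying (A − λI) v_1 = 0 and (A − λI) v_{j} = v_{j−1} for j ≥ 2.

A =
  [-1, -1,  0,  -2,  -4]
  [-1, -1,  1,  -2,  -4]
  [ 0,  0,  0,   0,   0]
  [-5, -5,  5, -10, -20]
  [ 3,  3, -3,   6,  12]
A Jordan chain for λ = 0 of length 3:
v_1 = (1, 1, 0, 5, -3)ᵀ
v_2 = (0, 1, 0, 5, -3)ᵀ
v_3 = (0, 0, 1, 0, 0)ᵀ

Let N = A − (0)·I. We want v_3 with N^3 v_3 = 0 but N^2 v_3 ≠ 0; then v_{j-1} := N · v_j for j = 3, …, 2.

Pick v_3 = (0, 0, 1, 0, 0)ᵀ.
Then v_2 = N · v_3 = (0, 1, 0, 5, -3)ᵀ.
Then v_1 = N · v_2 = (1, 1, 0, 5, -3)ᵀ.

Sanity check: (A − (0)·I) v_1 = (0, 0, 0, 0, 0)ᵀ = 0. ✓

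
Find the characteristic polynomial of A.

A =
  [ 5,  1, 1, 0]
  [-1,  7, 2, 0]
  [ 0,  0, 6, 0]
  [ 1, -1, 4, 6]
x^4 - 24*x^3 + 216*x^2 - 864*x + 1296

Expanding det(x·I − A) (e.g. by cofactor expansion or by noting that A is similar to its Jordan form J, which has the same characteristic polynomial as A) gives
  χ_A(x) = x^4 - 24*x^3 + 216*x^2 - 864*x + 1296
which factors as (x - 6)^4. The eigenvalues (with algebraic multiplicities) are λ = 6 with multiplicity 4.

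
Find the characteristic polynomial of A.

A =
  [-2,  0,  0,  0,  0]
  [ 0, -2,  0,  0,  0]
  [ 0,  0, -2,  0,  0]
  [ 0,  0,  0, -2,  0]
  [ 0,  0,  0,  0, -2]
x^5 + 10*x^4 + 40*x^3 + 80*x^2 + 80*x + 32

Expanding det(x·I − A) (e.g. by cofactor expansion or by noting that A is similar to its Jordan form J, which has the same characteristic polynomial as A) gives
  χ_A(x) = x^5 + 10*x^4 + 40*x^3 + 80*x^2 + 80*x + 32
which factors as (x + 2)^5. The eigenvalues (with algebraic multiplicities) are λ = -2 with multiplicity 5.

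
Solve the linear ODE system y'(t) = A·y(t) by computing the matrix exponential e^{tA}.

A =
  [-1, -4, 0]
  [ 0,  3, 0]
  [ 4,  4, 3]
e^{tA} =
  [exp(-t), -exp(3*t) + exp(-t), 0]
  [0, exp(3*t), 0]
  [exp(3*t) - exp(-t), exp(3*t) - exp(-t), exp(3*t)]

Strategy: write A = P · J · P⁻¹ where J is a Jordan canonical form, so e^{tA} = P · e^{tJ} · P⁻¹, and e^{tJ} can be computed block-by-block.

A has Jordan form
J =
  [-1, 0, 0]
  [ 0, 3, 0]
  [ 0, 0, 3]
(up to reordering of blocks).

Per-block formulas:
  For a 1×1 block at λ = 3: exp(t · [3]) = [e^(3t)].
  For a 1×1 block at λ = -1: exp(t · [-1]) = [e^(-1t)].

After assembling e^{tJ} and conjugating by P, we get:

e^{tA} =
  [exp(-t), -exp(3*t) + exp(-t), 0]
  [0, exp(3*t), 0]
  [exp(3*t) - exp(-t), exp(3*t) - exp(-t), exp(3*t)]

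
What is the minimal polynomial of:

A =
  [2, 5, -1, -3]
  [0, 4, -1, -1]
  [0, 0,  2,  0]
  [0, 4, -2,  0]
x^3 - 6*x^2 + 12*x - 8

The characteristic polynomial is χ_A(x) = (x - 2)^4, so the eigenvalues are known. The minimal polynomial is
  m_A(x) = Π_λ (x − λ)^{k_λ}
where k_λ is the size of the *largest* Jordan block for λ (equivalently, the smallest k with (A − λI)^k v = 0 for every generalised eigenvector v of λ).

  λ = 2: largest Jordan block has size 3, contributing (x − 2)^3

So m_A(x) = (x - 2)^3 = x^3 - 6*x^2 + 12*x - 8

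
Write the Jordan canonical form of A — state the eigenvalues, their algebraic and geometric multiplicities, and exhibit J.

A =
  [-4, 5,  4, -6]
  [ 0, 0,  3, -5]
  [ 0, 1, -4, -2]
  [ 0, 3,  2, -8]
J_3(-4) ⊕ J_1(-4)

The characteristic polynomial is
  det(x·I − A) = x^4 + 16*x^3 + 96*x^2 + 256*x + 256 = (x + 4)^4

Eigenvalues and multiplicities (the geometric multiplicity of λ is n − rank(A − λI), which equals the number of Jordan blocks for λ):
  λ = -4: algebraic multiplicity = 4, geometric multiplicity = 2

Determining the block sizes for each eigenvalue:
  λ = -4: with am = 4 and gm = 2, the partition is not yet determined (e.g. several partitions of 4 into 2 parts exist). Let N = A − (-4)·I. Computing rank(N^1) = 2, rank(N^2) = 1, rank(N^3) = 0; the number of blocks of size ≥ j is rank(N^{j−1}) − rank(N^j), giving [2, 1, 1]. So we have 1 block(s) of size 3, 1 block(s) of size 1 → block sizes [3, 1]

Assembling the blocks gives a Jordan form
J =
  [-4,  1,  0,  0]
  [ 0, -4,  1,  0]
  [ 0,  0, -4,  0]
  [ 0,  0,  0, -4]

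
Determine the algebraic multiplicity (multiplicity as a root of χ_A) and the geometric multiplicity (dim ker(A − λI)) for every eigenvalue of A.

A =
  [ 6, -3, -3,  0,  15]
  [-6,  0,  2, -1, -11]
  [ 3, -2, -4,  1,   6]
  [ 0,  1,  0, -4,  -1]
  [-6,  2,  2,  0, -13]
λ = -3: alg = 5, geom = 3

Step 1 — factor the characteristic polynomial to read off the algebraic multiplicities:
  χ_A(x) = (x + 3)^5

Step 2 — compute geometric multiplicities via the rank-nullity identity g(λ) = n − rank(A − λI):
  rank(A − (-3)·I) = 2, so dim ker(A − (-3)·I) = n − 2 = 3

Summary:
  λ = -3: algebraic multiplicity = 5, geometric multiplicity = 3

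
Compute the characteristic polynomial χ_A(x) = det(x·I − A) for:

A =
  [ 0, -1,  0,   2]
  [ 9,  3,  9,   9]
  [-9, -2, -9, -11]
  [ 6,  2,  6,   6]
x^4

Expanding det(x·I − A) (e.g. by cofactor expansion or by noting that A is similar to its Jordan form J, which has the same characteristic polynomial as A) gives
  χ_A(x) = x^4
which factors as x^4. The eigenvalues (with algebraic multiplicities) are λ = 0 with multiplicity 4.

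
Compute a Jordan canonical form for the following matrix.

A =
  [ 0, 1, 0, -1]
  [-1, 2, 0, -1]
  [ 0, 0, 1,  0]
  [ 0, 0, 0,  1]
J_2(1) ⊕ J_1(1) ⊕ J_1(1)

The characteristic polynomial is
  det(x·I − A) = x^4 - 4*x^3 + 6*x^2 - 4*x + 1 = (x - 1)^4

Eigenvalues and multiplicities (the geometric multiplicity of λ is n − rank(A − λI), which equals the number of Jordan blocks for λ):
  λ = 1: algebraic multiplicity = 4, geometric multiplicity = 3

Determining the block sizes for each eigenvalue:
  λ = 1: 3 blocks summing to 4 forces exactly one block of size 2 and the rest size 1 → block sizes [2, 1, 1]

Assembling the blocks gives a Jordan form
J =
  [1, 1, 0, 0]
  [0, 1, 0, 0]
  [0, 0, 1, 0]
  [0, 0, 0, 1]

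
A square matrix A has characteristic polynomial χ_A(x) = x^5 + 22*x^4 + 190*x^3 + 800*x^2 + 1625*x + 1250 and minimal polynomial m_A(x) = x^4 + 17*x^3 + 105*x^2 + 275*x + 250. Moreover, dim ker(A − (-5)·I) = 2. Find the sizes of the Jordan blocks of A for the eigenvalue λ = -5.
Block sizes for λ = -5: [3, 1]

Step 1 — from the characteristic polynomial, algebraic multiplicity of λ = -5 is 4. From dim ker(A − (-5)·I) = 2, there are exactly 2 Jordan blocks for λ = -5.
Step 2 — from the minimal polynomial, the factor (x + 5)^3 tells us the largest block for λ = -5 has size 3.
Step 3 — with total size 4, 2 blocks, and largest block 3, the block sizes (in nonincreasing order) are [3, 1].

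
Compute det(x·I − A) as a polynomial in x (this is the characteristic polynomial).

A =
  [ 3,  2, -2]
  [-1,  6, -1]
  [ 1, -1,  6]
x^3 - 15*x^2 + 75*x - 125

Expanding det(x·I − A) (e.g. by cofactor expansion or by noting that A is similar to its Jordan form J, which has the same characteristic polynomial as A) gives
  χ_A(x) = x^3 - 15*x^2 + 75*x - 125
which factors as (x - 5)^3. The eigenvalues (with algebraic multiplicities) are λ = 5 with multiplicity 3.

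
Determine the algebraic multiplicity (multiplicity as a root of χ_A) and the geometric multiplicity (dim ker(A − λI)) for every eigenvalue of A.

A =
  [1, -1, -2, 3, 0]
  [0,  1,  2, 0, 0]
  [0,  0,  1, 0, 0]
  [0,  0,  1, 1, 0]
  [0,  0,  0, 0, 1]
λ = 1: alg = 5, geom = 3

Step 1 — factor the characteristic polynomial to read off the algebraic multiplicities:
  χ_A(x) = (x - 1)^5

Step 2 — compute geometric multiplicities via the rank-nullity identity g(λ) = n − rank(A − λI):
  rank(A − (1)·I) = 2, so dim ker(A − (1)·I) = n − 2 = 3

Summary:
  λ = 1: algebraic multiplicity = 5, geometric multiplicity = 3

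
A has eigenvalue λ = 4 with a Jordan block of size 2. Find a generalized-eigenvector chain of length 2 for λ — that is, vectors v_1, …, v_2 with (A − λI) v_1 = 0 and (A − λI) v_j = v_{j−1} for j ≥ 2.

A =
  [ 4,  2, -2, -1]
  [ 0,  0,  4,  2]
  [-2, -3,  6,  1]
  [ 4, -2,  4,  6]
A Jordan chain for λ = 4 of length 2:
v_1 = (0, 0, -2, 4)ᵀ
v_2 = (1, 0, 0, 0)ᵀ

Let N = A − (4)·I. We want v_2 with N^2 v_2 = 0 but N^1 v_2 ≠ 0; then v_{j-1} := N · v_j for j = 2, …, 2.

Pick v_2 = (1, 0, 0, 0)ᵀ.
Then v_1 = N · v_2 = (0, 0, -2, 4)ᵀ.

Sanity check: (A − (4)·I) v_1 = (0, 0, 0, 0)ᵀ = 0. ✓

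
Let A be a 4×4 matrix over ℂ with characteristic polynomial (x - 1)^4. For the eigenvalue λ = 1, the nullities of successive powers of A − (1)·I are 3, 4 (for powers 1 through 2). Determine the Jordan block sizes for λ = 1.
Block sizes for λ = 1: [2, 1, 1]

From the dimensions of kernels of powers, the number of Jordan blocks of size at least j is d_j − d_{j−1} where d_j = dim ker(N^j) (with d_0 = 0). Computing the differences gives [3, 1].
The number of blocks of size exactly k is (#blocks of size ≥ k) − (#blocks of size ≥ k + 1), so the partition is: 2 block(s) of size 1, 1 block(s) of size 2.
In nonincreasing order the block sizes are [2, 1, 1].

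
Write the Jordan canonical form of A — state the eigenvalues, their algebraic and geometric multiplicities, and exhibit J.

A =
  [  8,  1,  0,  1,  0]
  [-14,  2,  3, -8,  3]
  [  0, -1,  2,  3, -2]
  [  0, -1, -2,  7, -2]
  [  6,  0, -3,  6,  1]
J_3(4) ⊕ J_1(4) ⊕ J_1(4)

The characteristic polynomial is
  det(x·I − A) = x^5 - 20*x^4 + 160*x^3 - 640*x^2 + 1280*x - 1024 = (x - 4)^5

Eigenvalues and multiplicities (the geometric multiplicity of λ is n − rank(A − λI), which equals the number of Jordan blocks for λ):
  λ = 4: algebraic multiplicity = 5, geometric multiplicity = 3

Determining the block sizes for each eigenvalue:
  λ = 4: with am = 5 and gm = 3, the partition is not yet determined (e.g. several partitions of 5 into 3 parts exist). Let N = A − (4)·I. Computing rank(N^1) = 2, rank(N^2) = 1, rank(N^3) = 0; the number of blocks of size ≥ j is rank(N^{j−1}) − rank(N^j), giving [3, 1, 1]. So we have 1 block(s) of size 3, 2 block(s) of size 1 → block sizes [3, 1, 1]

Assembling the blocks gives a Jordan form
J =
  [4, 1, 0, 0, 0]
  [0, 4, 1, 0, 0]
  [0, 0, 4, 0, 0]
  [0, 0, 0, 4, 0]
  [0, 0, 0, 0, 4]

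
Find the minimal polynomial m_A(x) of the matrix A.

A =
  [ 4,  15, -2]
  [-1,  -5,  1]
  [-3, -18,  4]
x^3 - 3*x^2 + 3*x - 1

The characteristic polynomial is χ_A(x) = (x - 1)^3, so the eigenvalues are known. The minimal polynomial is
  m_A(x) = Π_λ (x − λ)^{k_λ}
where k_λ is the size of the *largest* Jordan block for λ (equivalently, the smallest k with (A − λI)^k v = 0 for every generalised eigenvector v of λ).

  λ = 1: largest Jordan block has size 3, contributing (x − 1)^3

So m_A(x) = (x - 1)^3 = x^3 - 3*x^2 + 3*x - 1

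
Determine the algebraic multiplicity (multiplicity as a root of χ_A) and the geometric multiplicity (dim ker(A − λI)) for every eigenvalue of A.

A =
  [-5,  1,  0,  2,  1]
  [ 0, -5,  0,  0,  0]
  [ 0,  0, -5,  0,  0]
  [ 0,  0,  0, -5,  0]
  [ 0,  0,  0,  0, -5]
λ = -5: alg = 5, geom = 4

Step 1 — factor the characteristic polynomial to read off the algebraic multiplicities:
  χ_A(x) = (x + 5)^5

Step 2 — compute geometric multiplicities via the rank-nullity identity g(λ) = n − rank(A − λI):
  rank(A − (-5)·I) = 1, so dim ker(A − (-5)·I) = n − 1 = 4

Summary:
  λ = -5: algebraic multiplicity = 5, geometric multiplicity = 4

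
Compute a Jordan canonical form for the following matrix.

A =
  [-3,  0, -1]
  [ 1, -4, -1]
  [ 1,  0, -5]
J_2(-4) ⊕ J_1(-4)

The characteristic polynomial is
  det(x·I − A) = x^3 + 12*x^2 + 48*x + 64 = (x + 4)^3

Eigenvalues and multiplicities (the geometric multiplicity of λ is n − rank(A − λI), which equals the number of Jordan blocks for λ):
  λ = -4: algebraic multiplicity = 3, geometric multiplicity = 2

Determining the block sizes for each eigenvalue:
  λ = -4: 2 blocks summing to 3 forces exactly one block of size 2 and the rest size 1 → block sizes [2, 1]

Assembling the blocks gives a Jordan form
J =
  [-4,  1,  0]
  [ 0, -4,  0]
  [ 0,  0, -4]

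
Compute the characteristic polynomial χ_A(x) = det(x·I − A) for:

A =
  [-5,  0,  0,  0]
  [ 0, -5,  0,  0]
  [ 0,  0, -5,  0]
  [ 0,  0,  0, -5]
x^4 + 20*x^3 + 150*x^2 + 500*x + 625

Expanding det(x·I − A) (e.g. by cofactor expansion or by noting that A is similar to its Jordan form J, which has the same characteristic polynomial as A) gives
  χ_A(x) = x^4 + 20*x^3 + 150*x^2 + 500*x + 625
which factors as (x + 5)^4. The eigenvalues (with algebraic multiplicities) are λ = -5 with multiplicity 4.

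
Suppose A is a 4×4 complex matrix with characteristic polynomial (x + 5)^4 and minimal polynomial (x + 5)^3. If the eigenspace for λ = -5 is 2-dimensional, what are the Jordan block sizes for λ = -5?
Block sizes for λ = -5: [3, 1]

Step 1 — from the characteristic polynomial, algebraic multiplicity of λ = -5 is 4. From dim ker(A − (-5)·I) = 2, there are exactly 2 Jordan blocks for λ = -5.
Step 2 — from the minimal polynomial, the factor (x + 5)^3 tells us the largest block for λ = -5 has size 3.
Step 3 — with total size 4, 2 blocks, and largest block 3, the block sizes (in nonincreasing order) are [3, 1].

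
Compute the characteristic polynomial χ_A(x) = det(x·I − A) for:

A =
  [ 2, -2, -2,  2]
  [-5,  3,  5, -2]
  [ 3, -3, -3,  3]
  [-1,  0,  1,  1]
x^4 - 3*x^3 + 3*x^2 - x

Expanding det(x·I − A) (e.g. by cofactor expansion or by noting that A is similar to its Jordan form J, which has the same characteristic polynomial as A) gives
  χ_A(x) = x^4 - 3*x^3 + 3*x^2 - x
which factors as x*(x - 1)^3. The eigenvalues (with algebraic multiplicities) are λ = 0 with multiplicity 1, λ = 1 with multiplicity 3.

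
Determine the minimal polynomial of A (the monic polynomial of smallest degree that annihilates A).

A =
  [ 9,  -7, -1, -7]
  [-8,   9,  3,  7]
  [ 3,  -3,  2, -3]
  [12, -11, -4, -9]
x^4 - 11*x^3 + 42*x^2 - 68*x + 40

The characteristic polynomial is χ_A(x) = (x - 5)*(x - 2)^3, so the eigenvalues are known. The minimal polynomial is
  m_A(x) = Π_λ (x − λ)^{k_λ}
where k_λ is the size of the *largest* Jordan block for λ (equivalently, the smallest k with (A − λI)^k v = 0 for every generalised eigenvector v of λ).

  λ = 2: largest Jordan block has size 3, contributing (x − 2)^3
  λ = 5: largest Jordan block has size 1, contributing (x − 5)

So m_A(x) = (x - 5)*(x - 2)^3 = x^4 - 11*x^3 + 42*x^2 - 68*x + 40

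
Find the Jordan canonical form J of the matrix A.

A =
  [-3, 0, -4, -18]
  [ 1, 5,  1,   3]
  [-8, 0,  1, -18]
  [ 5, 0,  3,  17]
J_3(5) ⊕ J_1(5)

The characteristic polynomial is
  det(x·I − A) = x^4 - 20*x^3 + 150*x^2 - 500*x + 625 = (x - 5)^4

Eigenvalues and multiplicities (the geometric multiplicity of λ is n − rank(A − λI), which equals the number of Jordan blocks for λ):
  λ = 5: algebraic multiplicity = 4, geometric multiplicity = 2

Determining the block sizes for each eigenvalue:
  λ = 5: with am = 4 and gm = 2, the partition is not yet determined (e.g. several partitions of 4 into 2 parts exist). Let N = A − (5)·I. Computing rank(N^1) = 2, rank(N^2) = 1, rank(N^3) = 0; the number of blocks of size ≥ j is rank(N^{j−1}) − rank(N^j), giving [2, 1, 1]. So we have 1 block(s) of size 3, 1 block(s) of size 1 → block sizes [3, 1]

Assembling the blocks gives a Jordan form
J =
  [5, 1, 0, 0]
  [0, 5, 1, 0]
  [0, 0, 5, 0]
  [0, 0, 0, 5]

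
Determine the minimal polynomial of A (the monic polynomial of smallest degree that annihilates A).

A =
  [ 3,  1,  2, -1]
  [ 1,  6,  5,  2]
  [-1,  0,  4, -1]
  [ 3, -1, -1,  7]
x^2 - 10*x + 25

The characteristic polynomial is χ_A(x) = (x - 5)^4, so the eigenvalues are known. The minimal polynomial is
  m_A(x) = Π_λ (x − λ)^{k_λ}
where k_λ is the size of the *largest* Jordan block for λ (equivalently, the smallest k with (A − λI)^k v = 0 for every generalised eigenvector v of λ).

  λ = 5: largest Jordan block has size 2, contributing (x − 5)^2

So m_A(x) = (x - 5)^2 = x^2 - 10*x + 25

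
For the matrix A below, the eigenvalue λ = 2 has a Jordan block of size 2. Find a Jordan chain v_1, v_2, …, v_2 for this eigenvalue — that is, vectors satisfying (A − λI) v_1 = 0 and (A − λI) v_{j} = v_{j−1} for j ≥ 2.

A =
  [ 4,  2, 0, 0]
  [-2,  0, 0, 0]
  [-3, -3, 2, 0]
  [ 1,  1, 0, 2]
A Jordan chain for λ = 2 of length 2:
v_1 = (2, -2, -3, 1)ᵀ
v_2 = (1, 0, 0, 0)ᵀ

Let N = A − (2)·I. We want v_2 with N^2 v_2 = 0 but N^1 v_2 ≠ 0; then v_{j-1} := N · v_j for j = 2, …, 2.

Pick v_2 = (1, 0, 0, 0)ᵀ.
Then v_1 = N · v_2 = (2, -2, -3, 1)ᵀ.

Sanity check: (A − (2)·I) v_1 = (0, 0, 0, 0)ᵀ = 0. ✓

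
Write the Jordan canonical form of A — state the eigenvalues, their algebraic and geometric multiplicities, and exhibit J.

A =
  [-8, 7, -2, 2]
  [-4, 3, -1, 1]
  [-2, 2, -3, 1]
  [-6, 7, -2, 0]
J_3(-2) ⊕ J_1(-2)

The characteristic polynomial is
  det(x·I − A) = x^4 + 8*x^3 + 24*x^2 + 32*x + 16 = (x + 2)^4

Eigenvalues and multiplicities (the geometric multiplicity of λ is n − rank(A − λI), which equals the number of Jordan blocks for λ):
  λ = -2: algebraic multiplicity = 4, geometric multiplicity = 2

Determining the block sizes for each eigenvalue:
  λ = -2: with am = 4 and gm = 2, the partition is not yet determined (e.g. several partitions of 4 into 2 parts exist). Let N = A − (-2)·I. Computing rank(N^1) = 2, rank(N^2) = 1, rank(N^3) = 0; the number of blocks of size ≥ j is rank(N^{j−1}) − rank(N^j), giving [2, 1, 1]. So we have 1 block(s) of size 3, 1 block(s) of size 1 → block sizes [3, 1]

Assembling the blocks gives a Jordan form
J =
  [-2,  1,  0,  0]
  [ 0, -2,  1,  0]
  [ 0,  0, -2,  0]
  [ 0,  0,  0, -2]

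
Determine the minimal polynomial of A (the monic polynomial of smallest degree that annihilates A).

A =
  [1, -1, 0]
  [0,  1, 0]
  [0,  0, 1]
x^2 - 2*x + 1

The characteristic polynomial is χ_A(x) = (x - 1)^3, so the eigenvalues are known. The minimal polynomial is
  m_A(x) = Π_λ (x − λ)^{k_λ}
where k_λ is the size of the *largest* Jordan block for λ (equivalently, the smallest k with (A − λI)^k v = 0 for every generalised eigenvector v of λ).

  λ = 1: largest Jordan block has size 2, contributing (x − 1)^2

So m_A(x) = (x - 1)^2 = x^2 - 2*x + 1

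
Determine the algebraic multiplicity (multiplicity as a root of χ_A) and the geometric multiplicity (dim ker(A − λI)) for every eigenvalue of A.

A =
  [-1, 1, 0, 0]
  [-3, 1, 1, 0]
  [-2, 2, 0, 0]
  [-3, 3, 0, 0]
λ = 0: alg = 4, geom = 2

Step 1 — factor the characteristic polynomial to read off the algebraic multiplicities:
  χ_A(x) = x^4

Step 2 — compute geometric multiplicities via the rank-nullity identity g(λ) = n − rank(A − λI):
  rank(A − (0)·I) = 2, so dim ker(A − (0)·I) = n − 2 = 2

Summary:
  λ = 0: algebraic multiplicity = 4, geometric multiplicity = 2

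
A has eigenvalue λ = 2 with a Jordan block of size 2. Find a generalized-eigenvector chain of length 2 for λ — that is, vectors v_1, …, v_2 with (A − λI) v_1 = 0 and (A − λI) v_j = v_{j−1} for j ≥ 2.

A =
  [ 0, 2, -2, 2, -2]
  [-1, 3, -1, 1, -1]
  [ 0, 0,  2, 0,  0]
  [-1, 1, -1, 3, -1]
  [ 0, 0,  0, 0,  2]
A Jordan chain for λ = 2 of length 2:
v_1 = (-2, -1, 0, -1, 0)ᵀ
v_2 = (1, 0, 0, 0, 0)ᵀ

Let N = A − (2)·I. We want v_2 with N^2 v_2 = 0 but N^1 v_2 ≠ 0; then v_{j-1} := N · v_j for j = 2, …, 2.

Pick v_2 = (1, 0, 0, 0, 0)ᵀ.
Then v_1 = N · v_2 = (-2, -1, 0, -1, 0)ᵀ.

Sanity check: (A − (2)·I) v_1 = (0, 0, 0, 0, 0)ᵀ = 0. ✓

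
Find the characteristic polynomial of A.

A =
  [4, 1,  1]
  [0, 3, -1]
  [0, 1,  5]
x^3 - 12*x^2 + 48*x - 64

Expanding det(x·I − A) (e.g. by cofactor expansion or by noting that A is similar to its Jordan form J, which has the same characteristic polynomial as A) gives
  χ_A(x) = x^3 - 12*x^2 + 48*x - 64
which factors as (x - 4)^3. The eigenvalues (with algebraic multiplicities) are λ = 4 with multiplicity 3.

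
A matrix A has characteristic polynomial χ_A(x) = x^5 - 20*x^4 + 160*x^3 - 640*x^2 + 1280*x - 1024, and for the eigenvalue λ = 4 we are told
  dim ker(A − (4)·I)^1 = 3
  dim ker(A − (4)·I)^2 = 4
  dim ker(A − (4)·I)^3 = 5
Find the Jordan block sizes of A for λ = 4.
Block sizes for λ = 4: [3, 1, 1]

From the dimensions of kernels of powers, the number of Jordan blocks of size at least j is d_j − d_{j−1} where d_j = dim ker(N^j) (with d_0 = 0). Computing the differences gives [3, 1, 1].
The number of blocks of size exactly k is (#blocks of size ≥ k) − (#blocks of size ≥ k + 1), so the partition is: 2 block(s) of size 1, 1 block(s) of size 3.
In nonincreasing order the block sizes are [3, 1, 1].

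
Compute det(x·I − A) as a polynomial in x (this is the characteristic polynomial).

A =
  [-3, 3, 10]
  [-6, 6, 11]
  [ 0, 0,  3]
x^3 - 6*x^2 + 9*x

Expanding det(x·I − A) (e.g. by cofactor expansion or by noting that A is similar to its Jordan form J, which has the same characteristic polynomial as A) gives
  χ_A(x) = x^3 - 6*x^2 + 9*x
which factors as x*(x - 3)^2. The eigenvalues (with algebraic multiplicities) are λ = 0 with multiplicity 1, λ = 3 with multiplicity 2.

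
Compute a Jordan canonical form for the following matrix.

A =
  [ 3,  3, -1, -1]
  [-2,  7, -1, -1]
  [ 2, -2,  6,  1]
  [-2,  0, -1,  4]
J_3(5) ⊕ J_1(5)

The characteristic polynomial is
  det(x·I − A) = x^4 - 20*x^3 + 150*x^2 - 500*x + 625 = (x - 5)^4

Eigenvalues and multiplicities (the geometric multiplicity of λ is n − rank(A − λI), which equals the number of Jordan blocks for λ):
  λ = 5: algebraic multiplicity = 4, geometric multiplicity = 2

Determining the block sizes for each eigenvalue:
  λ = 5: with am = 4 and gm = 2, the partition is not yet determined (e.g. several partitions of 4 into 2 parts exist). Let N = A − (5)·I. Computing rank(N^1) = 2, rank(N^2) = 1, rank(N^3) = 0; the number of blocks of size ≥ j is rank(N^{j−1}) − rank(N^j), giving [2, 1, 1]. So we have 1 block(s) of size 3, 1 block(s) of size 1 → block sizes [3, 1]

Assembling the blocks gives a Jordan form
J =
  [5, 1, 0, 0]
  [0, 5, 1, 0]
  [0, 0, 5, 0]
  [0, 0, 0, 5]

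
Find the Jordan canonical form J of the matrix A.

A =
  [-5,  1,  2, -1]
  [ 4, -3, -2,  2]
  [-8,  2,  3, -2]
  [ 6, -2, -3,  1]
J_3(-1) ⊕ J_1(-1)

The characteristic polynomial is
  det(x·I − A) = x^4 + 4*x^3 + 6*x^2 + 4*x + 1 = (x + 1)^4

Eigenvalues and multiplicities (the geometric multiplicity of λ is n − rank(A − λI), which equals the number of Jordan blocks for λ):
  λ = -1: algebraic multiplicity = 4, geometric multiplicity = 2

Determining the block sizes for each eigenvalue:
  λ = -1: with am = 4 and gm = 2, the partition is not yet determined (e.g. several partitions of 4 into 2 parts exist). Let N = A − (-1)·I. Computing rank(N^1) = 2, rank(N^2) = 1, rank(N^3) = 0; the number of blocks of size ≥ j is rank(N^{j−1}) − rank(N^j), giving [2, 1, 1]. So we have 1 block(s) of size 3, 1 block(s) of size 1 → block sizes [3, 1]

Assembling the blocks gives a Jordan form
J =
  [-1,  1,  0,  0]
  [ 0, -1,  1,  0]
  [ 0,  0, -1,  0]
  [ 0,  0,  0, -1]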